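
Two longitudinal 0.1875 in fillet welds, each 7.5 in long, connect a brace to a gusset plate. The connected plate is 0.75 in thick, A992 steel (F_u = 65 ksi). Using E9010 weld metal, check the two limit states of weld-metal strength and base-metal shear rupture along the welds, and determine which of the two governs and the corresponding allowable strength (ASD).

E90XX → F_EXX = 90 ksi.
t_e = 0.707 × 0.1875 = 0.1326 in; L = 15 in.
Weld metal: R_n/Ω = (1/2.0) × 0.6 × 90 × 0.1326 × 15 = 53.69 kip.
Base metal (shear rupture): R_n/Ω = (1/2.0) × 0.6 × 65 × 0.75 × 15 = 219.4 kip.
Governing: weld metal.

R_n/Ω ≈ 53.7 kip (weld metal governs)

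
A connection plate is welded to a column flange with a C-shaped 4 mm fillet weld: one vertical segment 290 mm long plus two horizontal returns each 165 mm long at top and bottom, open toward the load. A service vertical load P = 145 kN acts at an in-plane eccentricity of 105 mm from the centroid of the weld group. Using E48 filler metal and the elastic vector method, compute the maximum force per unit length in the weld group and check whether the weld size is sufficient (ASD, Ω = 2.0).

E48XX → F_EXX = 480 MPa.
Total weld length L_w = 620 mm. Treat welds as unit-width lines.
Centroid: x̄ = 2×165×82.5 / 620 = 43.91 mm from the vertical weld.
Polar moment about centroid: J = I_x + I_y = [290³/12 + 2×165×145²] + [290×43.91² + 2(165³/12 + 165×38.59²)] = 10770000 mm³.
Direct shear f_v = P/L_w = 145×10³ / 620 = 233.9 N/mm (vertical).
Torsion M = P·e = 145×10³ × 105 = 15225000 N·mm.
Critical point at (x, y) = (121.1, 145) from centroid. f_tx = M·y/J = 205 N/mm; f_ty = M·x/J = 171.2 N/mm.
Resultant f_max = √[f_tx² + (f_v + f_ty)²] = √[205² + (233.9 + 171.2)²] = 454 N/mm.
Capacity per unit length: r_n/Ω = (1/2.0) × 0.6 × 480 × (0.707 × 4) = 407.2 N/mm.
454 > 407.2 → NOT adequate.

f_max ≈ 454 N/mm; NOT adequate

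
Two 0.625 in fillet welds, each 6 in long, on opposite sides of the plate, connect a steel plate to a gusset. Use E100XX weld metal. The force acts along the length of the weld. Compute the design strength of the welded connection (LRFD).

E100XX → F_EXX = 100 ksi.
Effective throat t_e = 0.707 × 0.625 = 0.4419 in.
Total length L = 12 in; A_we = 0.4419 × 12 = 5.302 in².
F_nw = 0.6 F_EXX = 0.6 × 100 = 60 ksi.
φR_n = 0.75 × 60 × 5.302 = 238.6 kip.

φR_n ≈ 239 kip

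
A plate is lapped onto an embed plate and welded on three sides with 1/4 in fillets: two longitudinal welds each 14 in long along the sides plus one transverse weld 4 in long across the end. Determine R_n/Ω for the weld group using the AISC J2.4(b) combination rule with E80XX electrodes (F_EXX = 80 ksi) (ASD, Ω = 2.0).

R_n/Ω ≈ 136 kip

t_e = 0.707 × 0.25 = 0.1767 in.
R_nwl = 0.6 × 80 × 0.1767 × 28 = 237.6 kip (longitudinal, 2 welds).
R_nwt = 0.6 × 80 × 0.1767 × 4 = 33.94 kip (transverse, base value).
(i) R_nwl + R_nwt = 271.5 kip; (ii) 0.85 R_nwl + 1.5 R_nwt = 252.8 kip.
R_n = max = 271.5 kip [governs: (i)]; R_n/Ω = 135.7 kip.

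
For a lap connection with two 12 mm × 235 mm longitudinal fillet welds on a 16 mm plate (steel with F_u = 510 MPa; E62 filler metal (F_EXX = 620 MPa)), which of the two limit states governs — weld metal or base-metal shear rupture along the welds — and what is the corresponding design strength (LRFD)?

φR_n ≈ 1110 kN (weld metal governs)

t_e = 0.707 × 12 = 8.484 mm; L = 470 mm.
Weld metal: φR_n = 0.75 × 0.6 × 620 × 8.484 × 470 × 10⁻³ = 1113 kN.
Base metal (shear rupture): φR_n = 0.75 × 0.6 × 510 × 16 × 470 × 10⁻³ = 1726 kN.
Governing: weld metal.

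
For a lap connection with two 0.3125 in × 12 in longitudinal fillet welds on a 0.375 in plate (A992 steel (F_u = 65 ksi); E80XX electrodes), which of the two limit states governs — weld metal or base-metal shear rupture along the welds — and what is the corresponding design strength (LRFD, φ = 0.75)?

φR_n ≈ 191 kips (weld metal governs)

E80XX → F_EXX = 80 ksi.
t_e = 0.707 × 0.3125 = 0.2209 in; L = 24 in.
Weld metal: φR_n = 0.75 × 0.6 × 80 × 0.2209 × 24 = 190.9 kips.
Base metal (shear rupture): φR_n = 0.75 × 0.6 × 65 × 0.375 × 24 = 263.2 kips.
Governing: weld metal.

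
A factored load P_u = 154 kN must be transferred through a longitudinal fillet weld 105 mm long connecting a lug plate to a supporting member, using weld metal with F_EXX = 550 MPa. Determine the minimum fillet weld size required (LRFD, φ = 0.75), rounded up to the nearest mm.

Total weld length L = 105 mm.
Required throat t_e = P_u / (φ × 0.6 F_EXX × L) = 154 / (0.75 × 0.6 × 550 × 105 × 10⁻³) = 5.926 mm.
Required leg w = t_e / 0.707 = 8.382 mm → use 9 mm.

w = 9 mm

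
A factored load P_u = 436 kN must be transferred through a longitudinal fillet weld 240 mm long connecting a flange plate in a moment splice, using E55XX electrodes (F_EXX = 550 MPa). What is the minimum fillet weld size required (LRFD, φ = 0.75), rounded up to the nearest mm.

w = 11 mm

Total weld length L = 240 mm.
Required throat t_e = P_u / (φ × 0.6 F_EXX × L) = 436 / (0.75 × 0.6 × 550 × 240 × 10⁻³) = 7.34 mm.
Required leg w = t_e / 0.707 = 10.38 mm → use 11 mm.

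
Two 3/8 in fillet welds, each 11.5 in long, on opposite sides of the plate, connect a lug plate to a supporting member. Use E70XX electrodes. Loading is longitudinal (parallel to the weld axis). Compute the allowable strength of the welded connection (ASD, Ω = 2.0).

E70XX → F_EXX = 70 ksi.
Effective throat t_e = 0.707 × 0.375 = 0.2651 in.
Total length L = 23 in; A_we = 0.2651 × 23 = 6.098 in².
F_nw = 0.6 F_EXX = 0.6 × 70 = 42 ksi.
R_n = 42 × 6.098 = 256.1 kips; R_n/Ω = 256.1/2.0 = 128.1 kips.

R_n/Ω ≈ 128 kips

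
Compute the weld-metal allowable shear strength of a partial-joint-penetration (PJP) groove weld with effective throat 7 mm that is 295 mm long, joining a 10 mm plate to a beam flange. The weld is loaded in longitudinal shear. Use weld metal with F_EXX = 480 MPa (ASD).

R_n/Ω ≈ 297 kN

Effective throat (given) t_e = 7 mm.
A_we = 7 × 295 = 2065 mm².
F_nw = 0.6 F_EXX = 288 MPa.
R_n/Ω = (288 × 2065) / 2.0 × 10⁻³ = 297.4 kN.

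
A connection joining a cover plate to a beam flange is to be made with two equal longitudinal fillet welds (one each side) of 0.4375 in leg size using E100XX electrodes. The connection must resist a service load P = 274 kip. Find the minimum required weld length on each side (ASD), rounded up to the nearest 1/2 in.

E100XX → F_EXX = 100 ksi.
Throat t_e = 0.707 × 0.4375 = 0.3093 in.
r_n/Ω = (0.6 × 100 × 0.3093) / 2.0 = 9.279 kip/in.
L_req = P / (r_n/Ω) = 274 / 9.279 = 29.53 in total.
Per side: 29.53 / 2 = 14.76 in.
Round up → use L = 15 in on each side.

L = 15 in on each side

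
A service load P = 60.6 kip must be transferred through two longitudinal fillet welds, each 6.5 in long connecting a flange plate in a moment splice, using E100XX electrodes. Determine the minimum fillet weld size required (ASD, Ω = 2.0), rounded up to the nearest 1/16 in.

E100XX → F_EXX = 100 ksi.
Total weld length L = 13 in.
Required throat t_e = P × Ω / (0.6 F_EXX × L) = 60.6 × 2.0 / (0.6 × 100 × 13) = 0.1554 in.
Required leg w = t_e / 0.707 = 0.2198 in → use 1/4 in.

w = 1/4 in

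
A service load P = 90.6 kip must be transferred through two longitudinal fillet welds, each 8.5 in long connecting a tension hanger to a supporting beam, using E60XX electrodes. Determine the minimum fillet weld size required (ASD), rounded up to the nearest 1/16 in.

E60XX → F_EXX = 60 ksi.
Total weld length L = 17 in.
Required throat t_e = P × Ω / (0.6 F_EXX × L) = 90.6 × 2.0 / (0.6 × 60 × 17) = 0.2961 in.
Required leg w = t_e / 0.707 = 0.4188 in → use 7/16 in.

w = 7/16 in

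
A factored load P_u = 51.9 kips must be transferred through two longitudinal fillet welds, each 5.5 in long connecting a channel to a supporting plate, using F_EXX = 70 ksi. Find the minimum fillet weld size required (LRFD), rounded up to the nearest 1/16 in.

w = 1/4 in

Total weld length L = 11 in.
Required throat t_e = P_u / (φ × 0.6 F_EXX × L) = 51.9 / (0.75 × 0.6 × 70 × 11) = 0.1498 in.
Required leg w = t_e / 0.707 = 0.2119 in → use 1/4 in.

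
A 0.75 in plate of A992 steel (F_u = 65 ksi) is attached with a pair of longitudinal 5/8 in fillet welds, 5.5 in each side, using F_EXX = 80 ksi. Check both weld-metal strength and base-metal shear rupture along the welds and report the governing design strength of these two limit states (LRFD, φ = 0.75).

φR_n ≈ 175 kips (weld metal governs)

t_e = 0.707 × 0.625 = 0.4419 in; L = 11 in.
Weld metal: φR_n = 0.75 × 0.6 × 80 × 0.4419 × 11 = 175 kips.
Base metal (shear rupture): φR_n = 0.75 × 0.6 × 65 × 0.75 × 11 = 241.3 kips.
Governing: weld metal.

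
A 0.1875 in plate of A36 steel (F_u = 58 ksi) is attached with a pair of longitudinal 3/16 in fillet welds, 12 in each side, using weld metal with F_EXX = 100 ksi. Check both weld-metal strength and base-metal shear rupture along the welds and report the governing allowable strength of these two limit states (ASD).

t_e = 0.707 × 0.1875 = 0.1326 in; L = 24 in.
Weld metal: R_n/Ω = (1/2.0) × 0.6 × 100 × 0.1326 × 24 = 95.45 kips.
Base metal (shear rupture): R_n/Ω = (1/2.0) × 0.6 × 58 × 0.1875 × 24 = 78.3 kips.
Governing: base-metal shear rupture.

R_n/Ω ≈ 78.3 kips (base-metal shear rupture governs)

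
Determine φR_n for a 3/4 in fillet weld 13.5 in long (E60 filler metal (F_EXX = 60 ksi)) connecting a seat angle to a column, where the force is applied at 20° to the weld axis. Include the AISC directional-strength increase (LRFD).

t_e = 0.707 × 0.75 = 0.5302 in; A_we = 0.5302 × 13.5 = 7.158 in².
Directional factor: 1.0 + 0.5 sin^1.5(20°) = 1.1.
F_nw = 0.6 × 60 × 1.1 = 39.6 ksi.
φR_n = 0.75 × 39.6 × 7.158 = 212.6 kips.

φR_n ≈ 213 kips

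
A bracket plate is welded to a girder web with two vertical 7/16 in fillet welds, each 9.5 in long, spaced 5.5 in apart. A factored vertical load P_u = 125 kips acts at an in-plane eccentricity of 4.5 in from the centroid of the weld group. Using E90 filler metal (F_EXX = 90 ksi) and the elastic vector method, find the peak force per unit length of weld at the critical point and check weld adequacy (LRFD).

Total weld length L_w = 19 in. Treat welds as unit-width lines.
Polar moment about centroid: J = 2[d³/12 + d(b/2)²] = 2[9.5³/12 + 9.5×2.75²] = 286.6 in³.
Direct shear f_v = P/L_w = 125 / 19 = 6.579 kip/in (vertical).
Torsion M = P·e = 125 × 4.5 = 562.5 kip·in.
Critical point at (x, y) = (2.75, 4.75) from centroid. f_tx = M·y/J = 9.323 kip/in; f_ty = M·x/J = 5.398 kip/in.
Resultant f_max = √[f_tx² + (f_v + f_ty)²] = √[9.323² + (6.579 + 5.398)²] = 15.18 kip/in.
Capacity per unit length: φr_n = 0.75 × 0.6 × 90 × (0.707 × 0.4375) = 12.53 kip/in.
15.18 > 12.53 → NOT adequate.

f_max ≈ 15.2 kip/in; NOT adequate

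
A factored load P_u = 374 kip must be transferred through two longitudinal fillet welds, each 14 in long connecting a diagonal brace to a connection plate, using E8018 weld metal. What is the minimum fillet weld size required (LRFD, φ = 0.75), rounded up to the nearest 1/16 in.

w = 9/16 in

E80XX → F_EXX = 80 ksi.
Total weld length L = 28 in.
Required throat t_e = P_u / (φ × 0.6 F_EXX × L) = 374 / (0.75 × 0.6 × 80 × 28) = 0.371 in.
Required leg w = t_e / 0.707 = 0.5248 in → use 9/16 in.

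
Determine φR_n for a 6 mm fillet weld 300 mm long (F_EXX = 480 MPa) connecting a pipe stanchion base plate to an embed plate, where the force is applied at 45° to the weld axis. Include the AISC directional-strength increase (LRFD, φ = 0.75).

φR_n ≈ 357 kN

t_e = 0.707 × 6 = 4.242 mm; A_we = 4.242 × 300 = 1273 mm².
Directional factor: 1.0 + 0.5 sin^1.5(45°) = 1.297.
F_nw = 0.6 × 480 × 1.297 = 373.6 MPa.
φR_n = 0.75 × 373.6 × 1273 × 10⁻³ = 356.6 kN.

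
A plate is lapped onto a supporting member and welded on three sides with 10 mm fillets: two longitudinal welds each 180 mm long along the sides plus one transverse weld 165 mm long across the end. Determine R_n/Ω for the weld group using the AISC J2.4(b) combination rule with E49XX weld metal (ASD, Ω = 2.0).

R_n/Ω ≈ 575 kN

E49XX → F_EXX = 490 MPa.
t_e = 0.707 × 10 = 7.07 mm.
R_nwl = 0.6 × 490 × 7.07 × 360 × 10⁻³ = 748.3 kN (longitudinal, 2 welds).
R_nwt = 0.6 × 490 × 7.07 × 165 × 10⁻³ = 343 kN (transverse, base value).
(i) R_nwl + R_nwt = 1091 kN; (ii) 0.85 R_nwl + 1.5 R_nwt = 1150 kN.
R_n = max = 1150 kN [governs: (ii)]; R_n/Ω = 575.2 kN.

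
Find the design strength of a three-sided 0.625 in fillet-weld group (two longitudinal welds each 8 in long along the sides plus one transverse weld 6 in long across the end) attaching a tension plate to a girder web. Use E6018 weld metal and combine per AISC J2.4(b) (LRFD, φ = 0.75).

φR_n ≈ 270 kips

E60XX → F_EXX = 60 ksi.
t_e = 0.707 × 0.625 = 0.4419 in.
R_nwl = 0.6 × 60 × 0.4419 × 16 = 254.5 kips (longitudinal, 2 welds).
R_nwt = 0.6 × 60 × 0.4419 × 6 = 95.44 kips (transverse, base value).
(i) R_nwl + R_nwt = 350 kips; (ii) 0.85 R_nwl + 1.5 R_nwt = 359.5 kips.
R_n = max = 359.5 kips [governs: (ii)]; φR_n = 269.6 kips.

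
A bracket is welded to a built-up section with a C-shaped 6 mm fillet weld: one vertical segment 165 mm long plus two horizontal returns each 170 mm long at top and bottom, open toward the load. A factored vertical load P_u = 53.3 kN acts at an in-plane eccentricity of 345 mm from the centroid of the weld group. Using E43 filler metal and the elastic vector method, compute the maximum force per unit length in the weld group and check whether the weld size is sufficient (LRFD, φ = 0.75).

E43XX → F_EXX = 430 MPa.
Total weld length L_w = 505 mm. Treat welds as unit-width lines.
Centroid: x̄ = 2×170×85 / 505 = 57.23 mm from the vertical weld.
Polar moment about centroid: J = I_x + I_y = [165³/12 + 2×170×82.5²] + [165×57.23² + 2(170³/12 + 170×27.77²)] = 4310000 mm³.
Direct shear f_v = P/L_w = 53.3×10³ / 505 = 105.5 N/mm (vertical).
Torsion M = P·e = 53.3×10³ × 345 = 18388000 N·mm.
Critical point at (x, y) = (112.8, 82.5) from centroid. f_tx = M·y/J = 352 N/mm; f_ty = M·x/J = 481.1 N/mm.
Resultant f_max = √[f_tx² + (f_v + f_ty)²] = √[352² + (105.5 + 481.1)²] = 684.2 N/mm.
Capacity per unit length: φr_n = 0.75 × 0.6 × 430 × (0.707 × 6) = 820.8 N/mm.
684.2 ≤ 820.8 → adequate.

f_max ≈ 684 N/mm; adequate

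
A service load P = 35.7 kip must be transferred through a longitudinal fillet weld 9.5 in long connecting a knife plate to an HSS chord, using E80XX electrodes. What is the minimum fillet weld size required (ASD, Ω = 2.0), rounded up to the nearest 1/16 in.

E80XX → F_EXX = 80 ksi.
Total weld length L = 9.5 in.
Required throat t_e = P × Ω / (0.6 F_EXX × L) = 35.7 × 2.0 / (0.6 × 80 × 9.5) = 0.1566 in.
Required leg w = t_e / 0.707 = 0.2215 in → use 1/4 in.

w = 1/4 in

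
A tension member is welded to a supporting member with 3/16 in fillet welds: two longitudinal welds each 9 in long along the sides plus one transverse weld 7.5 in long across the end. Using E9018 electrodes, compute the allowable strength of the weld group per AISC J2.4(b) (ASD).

E90XX → F_EXX = 90 ksi.
t_e = 0.707 × 0.1875 = 0.1326 in.
R_nwl = 0.6 × 90 × 0.1326 × 18 = 128.9 kips (longitudinal, 2 welds).
R_nwt = 0.6 × 90 × 0.1326 × 7.5 = 53.69 kips (transverse, base value).
(i) R_nwl + R_nwt = 182.5 kips; (ii) 0.85 R_nwl + 1.5 R_nwt = 190.1 kips.
R_n = max = 190.1 kips [governs: (ii)]; R_n/Ω = 95.03 kips.

R_n/Ω ≈ 95 kips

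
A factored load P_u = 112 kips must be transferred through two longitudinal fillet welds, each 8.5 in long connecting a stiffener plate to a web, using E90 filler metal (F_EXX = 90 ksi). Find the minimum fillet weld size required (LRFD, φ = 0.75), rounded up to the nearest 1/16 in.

w = 1/4 in

Total weld length L = 17 in.
Required throat t_e = P_u / (φ × 0.6 F_EXX × L) = 112 / (0.75 × 0.6 × 90 × 17) = 0.1627 in.
Required leg w = t_e / 0.707 = 0.2301 in → use 1/4 in.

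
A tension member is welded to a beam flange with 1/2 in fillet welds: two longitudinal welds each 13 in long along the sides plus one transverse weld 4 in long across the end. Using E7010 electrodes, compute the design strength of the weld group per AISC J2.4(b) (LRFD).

φR_n ≈ 334 kip

E70XX → F_EXX = 70 ksi.
t_e = 0.707 × 0.5 = 0.3535 in.
R_nwl = 0.6 × 70 × 0.3535 × 26 = 386 kip (longitudinal, 2 welds).
R_nwt = 0.6 × 70 × 0.3535 × 4 = 59.39 kip (transverse, base value).
(i) R_nwl + R_nwt = 445.4 kip; (ii) 0.85 R_nwl + 1.5 R_nwt = 417.2 kip.
R_n = max = 445.4 kip [governs: (i)]; φR_n = 334.1 kip.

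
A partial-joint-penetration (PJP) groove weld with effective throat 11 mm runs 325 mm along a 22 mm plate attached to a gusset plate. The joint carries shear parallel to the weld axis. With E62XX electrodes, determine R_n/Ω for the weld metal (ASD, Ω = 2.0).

E62XX → F_EXX = 620 MPa.
Effective throat (given) t_e = 11 mm.
A_we = 11 × 325 = 3575 mm².
F_nw = 0.6 F_EXX = 372 MPa.
R_n/Ω = (372 × 3575) / 2.0 × 10⁻³ = 665 kN.

R_n/Ω ≈ 665 kN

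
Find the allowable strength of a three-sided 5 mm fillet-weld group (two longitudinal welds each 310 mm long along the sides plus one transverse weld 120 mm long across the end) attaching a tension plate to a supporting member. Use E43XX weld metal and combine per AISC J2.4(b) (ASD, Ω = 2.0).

R_n/Ω ≈ 337 kN

E43XX → F_EXX = 430 MPa.
t_e = 0.707 × 5 = 3.535 mm.
R_nwl = 0.6 × 430 × 3.535 × 620 × 10⁻³ = 565.5 kN (longitudinal, 2 welds).
R_nwt = 0.6 × 430 × 3.535 × 120 × 10⁻³ = 109.4 kN (transverse, base value).
(i) R_nwl + R_nwt = 674.9 kN; (ii) 0.85 R_nwl + 1.5 R_nwt = 644.8 kN.
R_n = max = 674.9 kN [governs: (i)]; R_n/Ω = 337.5 kN.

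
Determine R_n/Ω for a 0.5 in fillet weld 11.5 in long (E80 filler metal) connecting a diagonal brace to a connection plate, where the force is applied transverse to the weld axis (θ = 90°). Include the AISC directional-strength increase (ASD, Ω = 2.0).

E80XX → F_EXX = 80 ksi.
t_e = 0.707 × 0.5 = 0.3535 in; A_we = 0.3535 × 11.5 = 4.065 in².
Directional factor: 1.0 + 0.5 sin^1.5(90°) = 1.5.
F_nw = 0.6 × 80 × 1.5 = 72 ksi.
R_n/Ω = (72 × 4.065) / 2.0 = 146.3 kip.

R_n/Ω ≈ 146 kip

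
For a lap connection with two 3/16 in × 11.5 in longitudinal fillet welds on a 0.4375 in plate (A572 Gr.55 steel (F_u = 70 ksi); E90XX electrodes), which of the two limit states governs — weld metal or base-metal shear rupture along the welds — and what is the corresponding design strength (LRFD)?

φR_n ≈ 123 kip (weld metal governs)

E90XX → F_EXX = 90 ksi.
t_e = 0.707 × 0.1875 = 0.1326 in; L = 23 in.
Weld metal: φR_n = 0.75 × 0.6 × 90 × 0.1326 × 23 = 123.5 kip.
Base metal (shear rupture): φR_n = 0.75 × 0.6 × 70 × 0.4375 × 23 = 317 kip.
Governing: weld metal.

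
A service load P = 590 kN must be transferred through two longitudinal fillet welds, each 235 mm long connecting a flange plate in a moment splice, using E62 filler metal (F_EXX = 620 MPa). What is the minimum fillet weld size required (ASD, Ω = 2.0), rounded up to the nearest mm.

w = 10 mm

Total weld length L = 470 mm.
Required throat t_e = P × Ω / (0.6 F_EXX × L) = 590 × 2.0 / (0.6 × 620 × 470 × 10⁻³) = 6.749 mm.
Required leg w = t_e / 0.707 = 9.546 mm → use 10 mm.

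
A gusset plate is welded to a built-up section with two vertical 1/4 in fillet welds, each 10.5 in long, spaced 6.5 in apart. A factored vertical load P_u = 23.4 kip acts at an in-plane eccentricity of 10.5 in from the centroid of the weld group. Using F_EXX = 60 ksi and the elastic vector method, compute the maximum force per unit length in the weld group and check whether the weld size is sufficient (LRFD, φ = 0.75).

Total weld length L_w = 21 in. Treat welds as unit-width lines.
Polar moment about centroid: J = 2[d³/12 + d(b/2)²] = 2[10.5³/12 + 10.5×3.25²] = 414.8 in³.
Direct shear f_v = P/L_w = 23.4 / 21 = 1.114 kip/in (vertical).
Torsion M = P·e = 23.4 × 10.5 = 245.7 kip·in.
Critical point at (x, y) = (3.25, 5.25) from centroid. f_tx = M·y/J = 3.11 kip/in; f_ty = M·x/J = 1.925 kip/in.
Resultant f_max = √[f_tx² + (f_v + f_ty)²] = √[3.11² + (1.114 + 1.925)²] = 4.349 kip/in.
Capacity per unit length: φr_n = 0.75 × 0.6 × 60 × (0.707 × 0.25) = 4.772 kip/in.
4.349 ≤ 4.772 → adequate.

f_max ≈ 4.35 kip/in; adequate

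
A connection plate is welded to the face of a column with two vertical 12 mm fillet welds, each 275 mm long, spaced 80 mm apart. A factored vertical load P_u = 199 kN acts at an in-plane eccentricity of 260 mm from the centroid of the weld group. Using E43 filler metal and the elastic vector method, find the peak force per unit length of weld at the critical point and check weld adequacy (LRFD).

f_max ≈ 1840 N/mm; NOT adequate

E43XX → F_EXX = 430 MPa.
Total weld length L_w = 550 mm. Treat welds as unit-width lines.
Polar moment about centroid: J = 2[d³/12 + d(b/2)²] = 2[275³/12 + 275×40²] = 4346000 mm³.
Direct shear f_v = P/L_w = 199×10³ / 550 = 361.8 N/mm (vertical).
Torsion M = P·e = 199×10³ × 260 = 51740000 N·mm.
Critical point at (x, y) = (40, 137.5) from centroid. f_tx = M·y/J = 1637 N/mm; f_ty = M·x/J = 476.2 N/mm.
Resultant f_max = √[f_tx² + (f_v + f_ty)²] = √[1637² + (361.8 + 476.2)²] = 1839 N/mm.
Capacity per unit length: φr_n = 0.75 × 0.6 × 430 × (0.707 × 12) = 1642 N/mm.
1839 > 1642 → NOT adequate.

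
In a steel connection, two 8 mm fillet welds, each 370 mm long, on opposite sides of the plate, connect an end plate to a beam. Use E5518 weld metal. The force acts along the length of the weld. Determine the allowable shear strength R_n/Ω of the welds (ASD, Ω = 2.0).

E55XX → F_EXX = 550 MPa.
Effective throat t_e = 0.707 × 8 = 5.656 mm.
Total length L = 740 mm; A_we = 5.656 × 740 = 4185 mm².
F_nw = 0.6 F_EXX = 0.6 × 550 = 330 MPa.
R_n = 330 × 4185 × 10⁻³ = 1381 kN; R_n/Ω = 1381/2.0 = 690.6 kN.

R_n/Ω ≈ 691 kN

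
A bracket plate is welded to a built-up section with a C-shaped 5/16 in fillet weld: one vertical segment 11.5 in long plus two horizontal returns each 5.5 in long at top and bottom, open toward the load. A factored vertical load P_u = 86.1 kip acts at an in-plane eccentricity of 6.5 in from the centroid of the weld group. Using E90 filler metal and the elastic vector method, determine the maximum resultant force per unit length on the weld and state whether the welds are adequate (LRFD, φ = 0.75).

E90XX → F_EXX = 90 ksi.
Total weld length L_w = 22.5 in. Treat welds as unit-width lines.
Centroid: x̄ = 2×5.5×2.75 / 22.5 = 1.344 in from the vertical weld.
Polar moment about centroid: J = I_x + I_y = [11.5³/12 + 2×5.5×5.75²] + [11.5×1.344² + 2(5.5³/12 + 5.5×1.406²)] = 560.7 in³.
Direct shear f_v = P/L_w = 86.1 / 22.5 = 3.827 kip/in (vertical).
Torsion M = P·e = 86.1 × 6.5 = 559.65 kip·in.
Critical point at (x, y) = (4.156, 5.75) from centroid. f_tx = M·y/J = 5.739 kip/in; f_ty = M·x/J = 4.148 kip/in.
Resultant f_max = √[f_tx² + (f_v + f_ty)²] = √[5.739² + (3.827 + 4.148)²] = 9.825 kip/in.
Capacity per unit length: φr_n = 0.75 × 0.6 × 90 × (0.707 × 0.3125) = 8.948 kip/in.
9.825 > 8.948 → NOT adequate.

f_max ≈ 9.83 kip/in; NOT adequate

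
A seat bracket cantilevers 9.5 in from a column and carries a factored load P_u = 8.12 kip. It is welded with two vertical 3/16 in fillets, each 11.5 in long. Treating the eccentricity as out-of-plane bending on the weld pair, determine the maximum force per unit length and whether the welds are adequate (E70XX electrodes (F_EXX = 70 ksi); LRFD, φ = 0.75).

L_w = 2 × 11.5 = 23 in; section modulus (unit throat) S = 2 × L²/6 = 44.08 in².
Direct shear f_v = P/L_w = 8.12/23 = 0.353 kip/in.
Moment M = P × e = 8.12 × 9.5 = 77.14 kip·in; bending f_b = M/S = 1.75 kip/in.
f_max = √(f_v² + f_b²) = √(0.353² + 1.75²) = 1.785 kip/in.
φr_n = 0.75 × 0.6 × 70 × (0.707 × 0.1875) = 4.176 kip/in → adequate.

f_max ≈ 1.79 kip/in; adequate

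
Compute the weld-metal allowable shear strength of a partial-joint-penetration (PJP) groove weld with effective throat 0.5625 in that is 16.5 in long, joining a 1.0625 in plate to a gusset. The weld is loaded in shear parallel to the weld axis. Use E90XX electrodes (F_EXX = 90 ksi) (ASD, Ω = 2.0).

Effective throat (given) t_e = 0.5625 in.
A_we = 0.5625 × 16.5 = 9.281 in².
F_nw = 0.6 F_EXX = 54 ksi.
R_n/Ω = (54 × 9.281) / 2.0 = 250.6 kip.

R_n/Ω ≈ 251 kip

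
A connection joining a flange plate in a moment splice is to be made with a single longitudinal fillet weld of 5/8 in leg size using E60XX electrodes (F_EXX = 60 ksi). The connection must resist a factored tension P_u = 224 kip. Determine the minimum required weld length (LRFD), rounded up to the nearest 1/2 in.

L = 19 in

Throat t_e = 0.707 × 0.625 = 0.4419 in.
φr_n = 0.75 × 0.6 × 60 × 0.4419 = 11.93 kip/in.
L_req = P_u / φr_n = 224 / 11.93 = 18.78 in total.
Round up → use L = 19 in.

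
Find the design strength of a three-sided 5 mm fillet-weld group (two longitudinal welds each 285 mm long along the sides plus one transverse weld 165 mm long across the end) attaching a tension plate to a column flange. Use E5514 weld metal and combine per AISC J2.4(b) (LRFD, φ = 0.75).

φR_n ≈ 643 kN

E55XX → F_EXX = 550 MPa.
t_e = 0.707 × 5 = 3.535 mm.
R_nwl = 0.6 × 550 × 3.535 × 570 × 10⁻³ = 664.9 kN (longitudinal, 2 welds).
R_nwt = 0.6 × 550 × 3.535 × 165 × 10⁻³ = 192.5 kN (transverse, base value).
(i) R_nwl + R_nwt = 857.4 kN; (ii) 0.85 R_nwl + 1.5 R_nwt = 853.9 kN.
R_n = max = 857.4 kN [governs: (i)]; φR_n = 643.1 kN.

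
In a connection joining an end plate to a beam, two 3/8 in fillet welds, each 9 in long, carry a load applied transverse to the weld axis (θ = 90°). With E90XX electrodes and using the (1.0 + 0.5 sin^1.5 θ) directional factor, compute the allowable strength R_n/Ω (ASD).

R_n/Ω ≈ 193 kips

E90XX → F_EXX = 90 ksi.
t_e = 0.707 × 0.375 = 0.2651 in; A_we = 0.2651 × 18 = 4.772 in².
Directional factor: 1.0 + 0.5 sin^1.5(90°) = 1.5.
F_nw = 0.6 × 90 × 1.5 = 81 ksi.
R_n/Ω = (81 × 4.772) / 2.0 = 193.3 kips.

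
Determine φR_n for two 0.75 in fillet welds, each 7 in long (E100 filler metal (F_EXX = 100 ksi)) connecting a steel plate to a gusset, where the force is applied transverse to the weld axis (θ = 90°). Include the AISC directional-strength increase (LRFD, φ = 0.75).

t_e = 0.707 × 0.75 = 0.5302 in; A_we = 0.5302 × 14 = 7.423 in².
Directional factor: 1.0 + 0.5 sin^1.5(90°) = 1.5.
F_nw = 0.6 × 100 × 1.5 = 90 ksi.
φR_n = 0.75 × 90 × 7.423 = 501.1 kips.

φR_n ≈ 501 kips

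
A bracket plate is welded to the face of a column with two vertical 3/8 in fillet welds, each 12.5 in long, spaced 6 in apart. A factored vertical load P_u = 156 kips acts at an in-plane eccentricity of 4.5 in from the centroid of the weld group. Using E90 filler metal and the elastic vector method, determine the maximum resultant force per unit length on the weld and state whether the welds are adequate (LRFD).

E90XX → F_EXX = 90 ksi.
Total weld length L_w = 25 in. Treat welds as unit-width lines.
Polar moment about centroid: J = 2[d³/12 + d(b/2)²] = 2[12.5³/12 + 12.5×3²] = 550.5 in³.
Direct shear f_v = P/L_w = 156 / 25 = 6.24 kip/in (vertical).
Torsion M = P·e = 156 × 4.5 = 702 kip·in.
Critical point at (x, y) = (3, 6.25) from centroid. f_tx = M·y/J = 7.97 kip/in; f_ty = M·x/J = 3.825 kip/in.
Resultant f_max = √[f_tx² + (f_v + f_ty)²] = √[7.97² + (6.24 + 3.825)²] = 12.84 kip/in.
Capacity per unit length: φr_n = 0.75 × 0.6 × 90 × (0.707 × 0.375) = 10.74 kip/in.
12.84 > 10.74 → NOT adequate.

f_max ≈ 12.8 kip/in; NOT adequate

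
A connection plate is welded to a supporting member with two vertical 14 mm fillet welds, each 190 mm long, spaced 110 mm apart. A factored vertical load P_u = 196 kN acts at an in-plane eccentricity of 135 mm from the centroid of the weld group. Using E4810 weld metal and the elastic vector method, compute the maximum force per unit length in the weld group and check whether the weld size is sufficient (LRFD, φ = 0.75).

E48XX → F_EXX = 480 MPa.
Total weld length L_w = 380 mm. Treat welds as unit-width lines.
Polar moment about centroid: J = 2[d³/12 + d(b/2)²] = 2[190³/12 + 190×55²] = 2293000 mm³.
Direct shear f_v = P/L_w = 196×10³ / 380 = 515.8 N/mm (vertical).
Torsion M = P·e = 196×10³ × 135 = 26460000 N·mm.
Critical point at (x, y) = (55, 95) from centroid. f_tx = M·y/J = 1096 N/mm; f_ty = M·x/J = 634.8 N/mm.
Resultant f_max = √[f_tx² + (f_v + f_ty)²] = √[1096² + (515.8 + 634.8)²] = 1589 N/mm.
Capacity per unit length: φr_n = 0.75 × 0.6 × 480 × (0.707 × 14) = 2138 N/mm.
1589 ≤ 2138 → adequate.

f_max ≈ 1590 N/mm; adequate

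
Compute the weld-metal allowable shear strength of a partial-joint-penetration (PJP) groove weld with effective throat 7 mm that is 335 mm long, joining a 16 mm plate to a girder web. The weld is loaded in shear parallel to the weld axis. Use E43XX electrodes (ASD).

E43XX → F_EXX = 430 MPa.
Effective throat (given) t_e = 7 mm.
A_we = 7 × 335 = 2345 mm².
F_nw = 0.6 F_EXX = 258 MPa.
R_n/Ω = (258 × 2345) / 2.0 × 10⁻³ = 302.5 kN.

R_n/Ω ≈ 303 kN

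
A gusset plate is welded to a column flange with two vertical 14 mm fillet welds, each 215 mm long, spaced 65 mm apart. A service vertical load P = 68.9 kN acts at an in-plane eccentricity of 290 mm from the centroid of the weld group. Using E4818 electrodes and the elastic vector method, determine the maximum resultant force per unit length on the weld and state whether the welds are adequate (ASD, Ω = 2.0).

E48XX → F_EXX = 480 MPa.
Total weld length L_w = 430 mm. Treat welds as unit-width lines.
Polar moment about centroid: J = 2[d³/12 + d(b/2)²] = 2[215³/12 + 215×32.5²] = 2111000 mm³.
Direct shear f_v = P/L_w = 68.9×10³ / 430 = 160.2 N/mm (vertical).
Torsion M = P·e = 68.9×10³ × 290 = 19981000 N·mm.
Critical point at (x, y) = (32.5, 107.5) from centroid. f_tx = M·y/J = 1018 N/mm; f_ty = M·x/J = 307.7 N/mm.
Resultant f_max = √[f_tx² + (f_v + f_ty)²] = √[1018² + (160.2 + 307.7)²] = 1120 N/mm.
Capacity per unit length: r_n/Ω = (1/2.0) × 0.6 × 480 × (0.707 × 14) = 1425 N/mm.
1120 ≤ 1425 → adequate.

f_max ≈ 1120 N/mm; adequate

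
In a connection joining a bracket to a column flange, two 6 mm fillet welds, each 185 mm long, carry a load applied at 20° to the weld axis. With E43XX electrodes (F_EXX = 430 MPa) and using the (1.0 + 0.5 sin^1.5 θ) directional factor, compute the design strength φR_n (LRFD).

t_e = 0.707 × 6 = 4.242 mm; A_we = 4.242 × 370 = 1570 mm².
Directional factor: 1.0 + 0.5 sin^1.5(20°) = 1.1.
F_nw = 0.6 × 430 × 1.1 = 283.8 MPa.
φR_n = 0.75 × 283.8 × 1570 × 10⁻³ = 334.1 kN.

φR_n ≈ 334 kN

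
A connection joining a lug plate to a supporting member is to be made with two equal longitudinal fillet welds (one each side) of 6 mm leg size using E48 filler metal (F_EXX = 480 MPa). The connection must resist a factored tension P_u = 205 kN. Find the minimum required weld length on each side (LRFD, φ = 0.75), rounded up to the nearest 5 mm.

L = 115 mm on each side

Throat t_e = 0.707 × 6 = 4.242 mm.
φr_n = 0.75 × 0.6 × 480 × 4.242 × 10⁻³ = 0.9163 kN/mm.
L_req = P_u / φr_n = 205 / 0.9163 = 223.7 mm total.
Per side: 223.7 / 2 = 111.9 mm.
Round up → use L = 115 mm on each side.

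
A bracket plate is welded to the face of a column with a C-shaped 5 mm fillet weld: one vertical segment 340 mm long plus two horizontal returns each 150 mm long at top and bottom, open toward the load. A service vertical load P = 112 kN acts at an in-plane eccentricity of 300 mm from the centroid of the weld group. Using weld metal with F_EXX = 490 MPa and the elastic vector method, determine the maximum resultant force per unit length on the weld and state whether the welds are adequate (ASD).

Total weld length L_w = 640 mm. Treat welds as unit-width lines.
Centroid: x̄ = 2×150×75 / 640 = 35.16 mm from the vertical weld.
Polar moment about centroid: J = I_x + I_y = [340³/12 + 2×150×170²] + [340×35.16² + 2(150³/12 + 150×39.84²)] = 13400000 mm³.
Direct shear f_v = P/L_w = 112×10³ / 640 = 175 N/mm (vertical).
Torsion M = P·e = 112×10³ × 300 = 33600000 N·mm.
Critical point at (x, y) = (114.8, 170) from centroid. f_tx = M·y/J = 426.1 N/mm; f_ty = M·x/J = 287.9 N/mm.
Resultant f_max = √[f_tx² + (f_v + f_ty)²] = √[426.1² + (175 + 287.9)²] = 629.2 N/mm.
Capacity per unit length: r_n/Ω = (1/2.0) × 0.6 × 490 × (0.707 × 5) = 519.6 N/mm.
629.2 > 519.6 → NOT adequate.

f_max ≈ 629 N/mm; NOT adequate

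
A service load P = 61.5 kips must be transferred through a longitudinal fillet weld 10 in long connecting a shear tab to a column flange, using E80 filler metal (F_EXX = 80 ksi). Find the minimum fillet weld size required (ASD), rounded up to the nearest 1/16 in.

Total weld length L = 10 in.
Required throat t_e = P × Ω / (0.6 F_EXX × L) = 61.5 × 2.0 / (0.6 × 80 × 10) = 0.2562 in.
Required leg w = t_e / 0.707 = 0.3624 in → use 3/8 in.

w = 3/8 in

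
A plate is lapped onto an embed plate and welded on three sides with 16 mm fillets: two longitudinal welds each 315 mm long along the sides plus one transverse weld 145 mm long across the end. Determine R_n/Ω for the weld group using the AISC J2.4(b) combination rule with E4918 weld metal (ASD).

E49XX → F_EXX = 490 MPa.
t_e = 0.707 × 16 = 11.31 mm.
R_nwl = 0.6 × 490 × 11.31 × 630 × 10⁻³ = 2095 kN (longitudinal, 2 welds).
R_nwt = 0.6 × 490 × 11.31 × 145 × 10⁻³ = 482.2 kN (transverse, base value).
(i) R_nwl + R_nwt = 2577 kN; (ii) 0.85 R_nwl + 1.5 R_nwt = 2504 kN.
R_n = max = 2577 kN [governs: (i)]; R_n/Ω = 1289 kN.

R_n/Ω ≈ 1290 kN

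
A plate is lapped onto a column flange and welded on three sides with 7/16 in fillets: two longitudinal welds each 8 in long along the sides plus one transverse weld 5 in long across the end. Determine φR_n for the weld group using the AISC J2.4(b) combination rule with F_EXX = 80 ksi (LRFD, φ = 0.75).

φR_n ≈ 235 kips

t_e = 0.707 × 0.4375 = 0.3093 in.
R_nwl = 0.6 × 80 × 0.3093 × 16 = 237.6 kips (longitudinal, 2 welds).
R_nwt = 0.6 × 80 × 0.3093 × 5 = 74.23 kips (transverse, base value).
(i) R_nwl + R_nwt = 311.8 kips; (ii) 0.85 R_nwl + 1.5 R_nwt = 313.3 kips.
R_n = max = 313.3 kips [governs: (ii)]; φR_n = 235 kips.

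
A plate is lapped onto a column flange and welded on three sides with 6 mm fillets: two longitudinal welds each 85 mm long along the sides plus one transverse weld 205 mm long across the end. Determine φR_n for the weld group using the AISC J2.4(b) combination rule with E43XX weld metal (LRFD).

E43XX → F_EXX = 430 MPa.
t_e = 0.707 × 6 = 4.242 mm.
R_nwl = 0.6 × 430 × 4.242 × 170 × 10⁻³ = 186.1 kN (longitudinal, 2 welds).
R_nwt = 0.6 × 430 × 4.242 × 205 × 10⁻³ = 224.4 kN (transverse, base value).
(i) R_nwl + R_nwt = 410.4 kN; (ii) 0.85 R_nwl + 1.5 R_nwt = 494.7 kN.
R_n = max = 494.7 kN [governs: (ii)]; φR_n = 371 kN.

φR_n ≈ 371 kN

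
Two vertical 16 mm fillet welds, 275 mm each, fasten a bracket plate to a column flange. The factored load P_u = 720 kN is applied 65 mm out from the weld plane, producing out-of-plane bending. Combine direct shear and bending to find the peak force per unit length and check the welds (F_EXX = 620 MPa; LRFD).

f_max ≈ 2270 N/mm; adequate

L_w = 2 × 275 = 550 mm; section modulus (unit throat) S = 2 × L²/6 = 25210 mm².
Direct shear f_v = P/L_w = 720×10³/550 = 1309 N/mm.
Moment M = P × e = 720×10³ × 65 = 46800000 N·mm; bending f_b = M/S = 1857 N/mm.
f_max = √(f_v² + f_b²) = √(1309² + 1857²) = 2272 N/mm.
φr_n = 0.75 × 0.6 × 620 × (0.707 × 16) = 3156 N/mm → adequate.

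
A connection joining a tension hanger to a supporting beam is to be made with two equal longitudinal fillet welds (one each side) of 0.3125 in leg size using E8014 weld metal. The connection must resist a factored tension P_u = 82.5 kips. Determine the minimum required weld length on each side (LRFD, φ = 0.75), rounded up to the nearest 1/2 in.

L = 5.5 in on each side

E80XX → F_EXX = 80 ksi.
Throat t_e = 0.707 × 0.3125 = 0.2209 in.
φr_n = 0.75 × 0.6 × 80 × 0.2209 = 7.954 kips/in.
L_req = P_u / φr_n = 82.5 / 7.954 = 10.37 in total.
Per side: 10.37 / 2 = 5.186 in.
Round up → use L = 5.5 in on each side.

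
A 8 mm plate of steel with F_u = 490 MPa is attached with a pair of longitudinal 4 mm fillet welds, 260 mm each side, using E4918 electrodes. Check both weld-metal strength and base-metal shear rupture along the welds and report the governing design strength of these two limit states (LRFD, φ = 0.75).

E49XX → F_EXX = 490 MPa.
t_e = 0.707 × 4 = 2.828 mm; L = 520 mm.
Weld metal: φR_n = 0.75 × 0.6 × 490 × 2.828 × 520 × 10⁻³ = 324.3 kN.
Base metal (shear rupture): φR_n = 0.75 × 0.6 × 490 × 8 × 520 × 10⁻³ = 917.3 kN.
Governing: weld metal.

φR_n ≈ 324 kN (weld metal governs)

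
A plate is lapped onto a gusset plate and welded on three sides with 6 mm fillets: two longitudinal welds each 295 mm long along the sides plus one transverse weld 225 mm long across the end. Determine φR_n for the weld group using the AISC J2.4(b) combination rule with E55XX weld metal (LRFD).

E55XX → F_EXX = 550 MPa.
t_e = 0.707 × 6 = 4.242 mm.
R_nwl = 0.6 × 550 × 4.242 × 590 × 10⁻³ = 825.9 kN (longitudinal, 2 welds).
R_nwt = 0.6 × 550 × 4.242 × 225 × 10⁻³ = 315 kN (transverse, base value).
(i) R_nwl + R_nwt = 1141 kN; (ii) 0.85 R_nwl + 1.5 R_nwt = 1174 kN.
R_n = max = 1174 kN [governs: (ii)]; φR_n = 880.9 kN.

φR_n ≈ 881 kN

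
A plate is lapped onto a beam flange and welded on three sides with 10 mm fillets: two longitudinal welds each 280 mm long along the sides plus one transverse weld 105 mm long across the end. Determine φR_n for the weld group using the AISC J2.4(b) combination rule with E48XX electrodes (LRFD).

E48XX → F_EXX = 480 MPa.
t_e = 0.707 × 10 = 7.07 mm.
R_nwl = 0.6 × 480 × 7.07 × 560 × 10⁻³ = 1140 kN (longitudinal, 2 welds).
R_nwt = 0.6 × 480 × 7.07 × 105 × 10⁻³ = 213.8 kN (transverse, base value).
(i) R_nwl + R_nwt = 1354 kN; (ii) 0.85 R_nwl + 1.5 R_nwt = 1290 kN.
R_n = max = 1354 kN [governs: (i)]; φR_n = 1016 kN.

φR_n ≈ 1020 kN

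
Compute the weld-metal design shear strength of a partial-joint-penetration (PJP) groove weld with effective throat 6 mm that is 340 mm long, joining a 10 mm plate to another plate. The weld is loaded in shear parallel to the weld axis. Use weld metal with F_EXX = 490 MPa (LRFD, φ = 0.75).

Effective throat (given) t_e = 6 mm.
A_we = 6 × 340 = 2040 mm².
F_nw = 0.6 F_EXX = 294 MPa.
φR_n = 0.75 × 294 × 2040 × 10⁻³ = 449.8 kN.

φR_n ≈ 450 kN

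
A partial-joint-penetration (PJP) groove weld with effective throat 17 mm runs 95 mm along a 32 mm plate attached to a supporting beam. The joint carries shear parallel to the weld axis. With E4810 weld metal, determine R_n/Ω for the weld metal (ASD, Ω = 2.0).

E48XX → F_EXX = 480 MPa.
Effective throat (given) t_e = 17 mm.
A_we = 17 × 95 = 1615 mm².
F_nw = 0.6 F_EXX = 288 MPa.
R_n/Ω = (288 × 1615) / 2.0 × 10⁻³ = 232.6 kN.

R_n/Ω ≈ 233 kN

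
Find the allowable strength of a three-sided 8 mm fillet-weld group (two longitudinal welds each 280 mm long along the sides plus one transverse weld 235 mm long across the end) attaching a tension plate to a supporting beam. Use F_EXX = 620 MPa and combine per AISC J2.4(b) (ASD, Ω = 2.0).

R_n/Ω ≈ 872 kN

t_e = 0.707 × 8 = 5.656 mm.
R_nwl = 0.6 × 620 × 5.656 × 560 × 10⁻³ = 1178 kN (longitudinal, 2 welds).
R_nwt = 0.6 × 620 × 5.656 × 235 × 10⁻³ = 494.4 kN (transverse, base value).
(i) R_nwl + R_nwt = 1673 kN; (ii) 0.85 R_nwl + 1.5 R_nwt = 1743 kN.
R_n = max = 1743 kN [governs: (ii)]; R_n/Ω = 871.6 kN.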